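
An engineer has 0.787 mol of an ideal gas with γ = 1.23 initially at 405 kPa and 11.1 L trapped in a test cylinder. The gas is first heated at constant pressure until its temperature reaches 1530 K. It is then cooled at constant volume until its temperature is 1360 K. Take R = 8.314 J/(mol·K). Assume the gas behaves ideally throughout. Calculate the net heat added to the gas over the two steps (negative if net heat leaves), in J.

T₁ = P₁V₁/(nR) = 405×11.1/(0.787×8.314) = 687 K.
Step 1 — Isobaric: P stays 405 kPa; V/T = const ⇒ T₂ = 1530 K, V₂ = 24.7 L.
W = PΔV = 405×(24.7−11.1) kPa·L = 5520 J.
ΔU = nCvΔT = 0.787×36.1×(1530−687) = 24000 J.
Q = ΔU + W = nCpΔT = 29500 J.
State after step 1: P = 405 kPa, V = 24.7 L, T = 1530 K.
Step 2 — Isochoric: V stays 24.7 L; P/T = const ⇒ T₂ = 1360 K, P₂ = 360 kPa.
W = 0 (no volume change).
ΔU = nCvΔT = 0.787×36.1×(1360−1530) = -4840 J.
Q = ΔU = -4840 J.
Net over both steps: W = 5520 J, Q = 24700 J, ΔU = 19100 J.

24700 J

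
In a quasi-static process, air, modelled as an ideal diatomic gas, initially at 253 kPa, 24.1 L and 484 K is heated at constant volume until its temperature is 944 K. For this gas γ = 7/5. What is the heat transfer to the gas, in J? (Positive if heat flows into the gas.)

14500 J

n = P₁V₁/(RT₁) = 253×24.1/(8.314×484) = 1.52 mol.
Isochoric: V stays 24.1 L; P/T = const ⇒ T₂ = 944 K, P₂ = 493 kPa.
W = 0 (no volume change).
ΔU = nCvΔT = 1.52×20.8×(944−484) = 14500 J.
Q = ΔU = 14500 J.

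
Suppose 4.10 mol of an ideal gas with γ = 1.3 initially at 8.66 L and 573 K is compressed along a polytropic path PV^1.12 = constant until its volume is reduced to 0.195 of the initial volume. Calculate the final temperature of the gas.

697 K

P₁ = nRT₁/V₁ = 4.10×8.314×573/8.66 = 2260 kPa.
Polytropic n=1.12: T₂ = T₁(V₁/V₂)^(n−1) = 573×(5.13)^0.12 = 697 K; P₂ = P₁(V₁/V₂)^n = 14100 kPa.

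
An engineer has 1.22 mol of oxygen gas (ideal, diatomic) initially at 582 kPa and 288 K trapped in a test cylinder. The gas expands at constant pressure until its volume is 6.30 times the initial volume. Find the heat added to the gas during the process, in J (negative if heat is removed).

54200 J

V₁ = nRT₁/P₁ = 1.22×8.314×288/582 = 5.02 L.
Isobaric: P stays 582 kPa; V/T = const ⇒ T₂ = 1810 K, V₂ = 31.6 L.
W = PΔV = 582×(31.6−5.02) kPa·L = 15500 J.
ΔU = nCvΔT = 1.22×20.8×(1810−288) = 38700 J.
Q = ΔU + W = nCpΔT = 54200 J.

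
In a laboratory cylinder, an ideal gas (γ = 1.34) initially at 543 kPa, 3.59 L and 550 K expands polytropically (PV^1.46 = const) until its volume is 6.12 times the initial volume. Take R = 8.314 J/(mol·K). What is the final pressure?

38.6 kPa

Polytropic n=1.46: T₂ = T₁(V₁/V₂)^(n−1) = 550×(0.163)^0.46 = 239 K; P₂ = P₁(V₁/V₂)^n = 38.6 kPa.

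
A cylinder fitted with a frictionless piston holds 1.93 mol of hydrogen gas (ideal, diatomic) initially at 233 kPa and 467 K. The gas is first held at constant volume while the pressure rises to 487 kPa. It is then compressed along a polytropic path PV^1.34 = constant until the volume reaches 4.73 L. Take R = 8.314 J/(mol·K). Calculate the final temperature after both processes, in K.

1870 K

V₁ = nRT₁/P₁ = 1.93×8.314×467/233 = 32.2 L.
Step 1 — Isochoric: V stays 32.2 L; P/T = const ⇒ T₂ = 976 K, P₂ = 487 kPa.
W = 0 (no volume change).
ΔU = nCvΔT = 1.93×20.8×(976−467) = 20400 J.
Q = ΔU = 20400 J.
State after step 1: P = 487 kPa, V = 32.2 L, T = 976 K.
Step 2 — Polytropic n=1.34: T₂ = T₁(V₁/V₂)^(n−1) = 976×(6.80)^0.34 = 1870 K; P₂ = P₁(V₁/V₂)^n = 6350 kPa.
W = (P₁V₁−P₂V₂)/(n−1) = (487×32.2−6350×4.73)/0.34 = -42300 J.
ΔU = nCvΔT = 1.93×20.8×(1870−976) = 36000 J.
Q = ΔU + W = -6350 J.
Net over both steps: W = -42300 J, Q = 14100 J, ΔU = 56400 J.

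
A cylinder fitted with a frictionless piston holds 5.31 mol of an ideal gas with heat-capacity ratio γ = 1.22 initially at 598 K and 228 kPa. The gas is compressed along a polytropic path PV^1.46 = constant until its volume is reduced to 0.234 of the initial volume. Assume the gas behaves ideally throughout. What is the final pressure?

V₁ = nRT₁/P₁ = 5.31×8.314×598/228 = 116 L.
Polytropic n=1.46: T₂ = T₁(V₁/V₂)^(n−1) = 598×(4.27)^0.46 = 1170 K; P₂ = P₁(V₁/V₂)^n = 1900 kPa.

1900 kPa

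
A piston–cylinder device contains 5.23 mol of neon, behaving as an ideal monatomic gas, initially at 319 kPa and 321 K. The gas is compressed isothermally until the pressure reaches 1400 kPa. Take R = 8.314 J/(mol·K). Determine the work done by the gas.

-20600 J

V₁ = nRT₁/P₁ = 5.23×8.314×321/319 = 43.8 L.
Isothermal: T stays 321 K; PV = const ⇒ V₂ = 9.97 L, P₂ = 1400 kPa.
W = nRT ln(V₂/V₁) = 5.23×8.314×321×ln(0.228) = -20600 J.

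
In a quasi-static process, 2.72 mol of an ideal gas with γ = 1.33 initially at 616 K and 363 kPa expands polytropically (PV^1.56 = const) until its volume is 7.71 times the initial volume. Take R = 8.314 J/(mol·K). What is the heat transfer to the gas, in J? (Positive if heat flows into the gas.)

-11800 J

V₁ = nRT₁/P₁ = 2.72×8.314×616/363 = 38.4 L.
Polytropic n=1.56: T₂ = T₁(V₁/V₂)^(n−1) = 616×(0.130)^0.56 = 196 K; P₂ = P₁(V₁/V₂)^n = 15.0 kPa.
W = (P₁V₁−P₂V₂)/(n−1) = (363×38.4−15.0×296)/0.56 = 17000 J.
ΔU = nCvΔT = 2.72×25.2×(196−616) = -28800 J.
Q = ΔU + W = -11800 J.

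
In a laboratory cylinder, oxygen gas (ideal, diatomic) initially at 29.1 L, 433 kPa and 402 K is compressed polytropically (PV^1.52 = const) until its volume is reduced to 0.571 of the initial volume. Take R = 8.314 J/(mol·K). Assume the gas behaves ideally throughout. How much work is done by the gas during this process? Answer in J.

-8200 J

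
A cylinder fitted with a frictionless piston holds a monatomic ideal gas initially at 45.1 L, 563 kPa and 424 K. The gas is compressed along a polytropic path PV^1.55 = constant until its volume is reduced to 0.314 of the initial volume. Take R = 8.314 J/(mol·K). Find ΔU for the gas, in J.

33900 J

n = P₁V₁/(RT₁) = 563×45.1/(8.314×424) = 7.20 mol.
Polytropic n=1.55: T₂ = T₁(V₁/V₂)^(n−1) = 424×(3.18)^0.55 = 802 K; P₂ = P₁(V₁/V₂)^n = 3390 kPa.
For an ideal gas ΔU = nCvΔT with Cv = (3/2)R = 12.5 J/(mol·K).
ΔU = 7.20×12.5×(802−424) = 33900 J.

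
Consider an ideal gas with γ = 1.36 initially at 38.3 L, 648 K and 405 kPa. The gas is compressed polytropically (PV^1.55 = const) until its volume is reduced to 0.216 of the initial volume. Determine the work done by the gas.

n = P₁V₁/(RT₁) = 405×38.3/(8.314×648) = 2.88 mol.
Polytropic n=1.55: T₂ = T₁(V₁/V₂)^(n−1) = 648×(4.63)^0.55 = 1510 K; P₂ = P₁(V₁/V₂)^n = 4360 kPa.
W = (P₁V₁−P₂V₂)/(n−1) = (405×38.3−4360×8.27)/0.55 = -37300 J.

-37300 J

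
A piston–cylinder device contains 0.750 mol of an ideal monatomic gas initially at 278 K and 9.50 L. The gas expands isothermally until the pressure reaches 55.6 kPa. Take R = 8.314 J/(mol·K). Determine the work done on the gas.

P₁ = nRT₁/V₁ = 0.750×8.314×278/9.50 = 182 kPa.
Isothermal: T stays 278 K; PV = const ⇒ V₂ = 31.2 L, P₂ = 55.6 kPa.
W = nRT ln(V₂/V₁) = 0.750×8.314×278×ln(3.28) = 2060 J.
Work done on the gas = −W_by = -2060 J.

-2060 J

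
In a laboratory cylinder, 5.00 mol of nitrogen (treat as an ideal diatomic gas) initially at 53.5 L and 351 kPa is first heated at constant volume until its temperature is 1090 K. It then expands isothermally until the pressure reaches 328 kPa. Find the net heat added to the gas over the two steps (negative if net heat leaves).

109000 J

T₁ = P₁V₁/(nR) = 351×53.5/(5.00×8.314) = 452 K.
Step 1 — Isochoric: V stays 53.5 L; P/T = const ⇒ T₂ = 1090 K, P₂ = 847 kPa.
W = 0 (no volume change).
ΔU = nCvΔT = 5.00×20.8×(1090−452) = 66300 J.
Q = ΔU = 66300 J.
State after step 1: P = 847 kPa, V = 53.5 L, T = 1090 K.
Step 2 — Isothermal: T stays 1090 K; PV = const ⇒ V₂ = 138 L, P₂ = 328 kPa.
ΔU = 0 (ideal gas, T constant).
W = nRT ln(V₂/V₁) = 5.00×8.314×1090×ln(2.58) = 43000 J.
Q = ΔU + W = 43000 J.
Net over both steps: W = 43000 J, Q = 109000 J, ΔU = 66300 J.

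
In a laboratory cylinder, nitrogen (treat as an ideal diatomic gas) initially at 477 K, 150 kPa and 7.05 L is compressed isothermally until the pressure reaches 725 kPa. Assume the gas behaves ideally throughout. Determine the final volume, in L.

Isothermal: T stays 477 K; PV = const ⇒ V₂ = 1.46 L, P₂ = 725 kPa.

1.46 L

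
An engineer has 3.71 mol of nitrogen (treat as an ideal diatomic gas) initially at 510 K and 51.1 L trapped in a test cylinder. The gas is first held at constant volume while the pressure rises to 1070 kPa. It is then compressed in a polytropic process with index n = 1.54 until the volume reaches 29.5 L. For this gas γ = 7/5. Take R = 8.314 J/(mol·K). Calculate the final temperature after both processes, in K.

2380 K

P₁ = nRT₁/V₁ = 3.71×8.314×510/51.1 = 308 kPa.
Step 1 — Isochoric: V stays 51.1 L; P/T = const ⇒ T₂ = 1770 K, P₂ = 1070 kPa.
W = 0 (no volume change).
ΔU = nCvΔT = 3.71×20.8×(1770−510) = 97400 J.
Q = ΔU = 97400 J.
State after step 1: P = 1070 kPa, V = 51.1 L, T = 1770 K.
Step 2 — Polytropic n=1.54: T₂ = T₁(V₁/V₂)^(n−1) = 1770×(1.73)^0.54 = 2380 K; P₂ = P₁(V₁/V₂)^n = 2490 kPa.
W = (P₁V₁−P₂V₂)/(n−1) = (1070×51.1−2490×29.5)/0.54 = -35000 J.
ΔU = nCvΔT = 3.71×20.8×(2380−1770) = 47200 J.
Q = ΔU + W = 12200 J.
Net over both steps: W = -35000 J, Q = 110000 J, ΔU = 145000 J.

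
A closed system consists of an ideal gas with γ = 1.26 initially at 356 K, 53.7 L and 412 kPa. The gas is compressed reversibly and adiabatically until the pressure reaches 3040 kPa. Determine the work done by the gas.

n = P₁V₁/(RT₁) = 412×53.7/(8.314×356) = 7.48 mol.
Adiabatic: T₂/T₁ = (P₂/P₁)^((γ−1)/γ) ⇒ T₂ = 356×(7.38)^0.206 = 538 K; V₂ = 11.0 L.
ΔU = nCvΔT = 7.48×32.0×(538−356) = 43400 J.
Q = 0 for an adiabatic process, so W = −ΔU = -43400 J.

-43400 J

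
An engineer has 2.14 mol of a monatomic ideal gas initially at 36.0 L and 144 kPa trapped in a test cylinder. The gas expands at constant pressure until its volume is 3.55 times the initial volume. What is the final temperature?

1030 K

T₁ = P₁V₁/(nR) = 144×36.0/(2.14×8.314) = 291 K.
Isobaric: P stays 144 kPa; V/T = const ⇒ T₂ = 1030 K, V₂ = 128 L.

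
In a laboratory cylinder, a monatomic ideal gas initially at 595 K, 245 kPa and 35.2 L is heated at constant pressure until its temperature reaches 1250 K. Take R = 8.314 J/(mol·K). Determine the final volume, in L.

73.9 L

Isobaric: P stays 245 kPa; V/T = const ⇒ T₂ = 1250 K, V₂ = 73.9 L.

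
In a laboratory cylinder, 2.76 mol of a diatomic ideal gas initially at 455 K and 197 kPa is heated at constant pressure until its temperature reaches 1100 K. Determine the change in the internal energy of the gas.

37000 J

V₁ = nRT₁/P₁ = 2.76×8.314×455/197 = 53.0 L.
Isobaric: P stays 197 kPa; V/T = const ⇒ T₂ = 1100 K, V₂ = 128 L.
For an ideal gas ΔU = nCvΔT with Cv = (5/2)R = 20.8 J/(mol·K).
ΔU = 2.76×20.8×(1100−455) = 37000 J.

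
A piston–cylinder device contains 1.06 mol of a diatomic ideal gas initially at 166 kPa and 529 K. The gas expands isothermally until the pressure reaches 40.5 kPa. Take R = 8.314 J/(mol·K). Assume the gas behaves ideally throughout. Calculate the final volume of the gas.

115 L

V₁ = nRT₁/P₁ = 1.06×8.314×529/166 = 28.1 L.
Isothermal: T stays 529 K; PV = const ⇒ V₂ = 115 L, P₂ = 40.5 kPa.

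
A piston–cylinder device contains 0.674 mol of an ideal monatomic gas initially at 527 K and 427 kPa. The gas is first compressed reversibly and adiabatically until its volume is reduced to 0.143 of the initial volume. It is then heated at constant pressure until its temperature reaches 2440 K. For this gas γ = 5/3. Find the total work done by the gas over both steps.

V₁ = nRT₁/P₁ = 0.674×8.314×527/427 = 6.92 L.
Step 1 — Adiabatic: TV^(γ−1) = const ⇒ T₂ = 527×(6.99)^0.667 = 1930 K; PV^γ = const ⇒ P₂ = 10900 kPa.
ΔU = nCvΔT = 0.674×12.5×(1930−527) = 11800 J.
Q = 0 for an adiabatic process, so W = −ΔU = -11800 J.
State after step 1: P = 10900 kPa, V = 0.989 L, T = 1930 K.
Step 2 — Isobaric: P stays 10900 kPa; V/T = const ⇒ T₂ = 2440 K, V₂ = 1.25 L.
W = PΔV = 10900×(1.25−0.989) kPa·L = 2870 J.
ΔU = nCvΔT = 0.674×12.5×(2440−1930) = 4310 J.
Q = ΔU + W = nCpΔT = 7180 J.
Net over both steps: W = -8900 J, Q = 7180 J, ΔU = 16100 J.

-8900 J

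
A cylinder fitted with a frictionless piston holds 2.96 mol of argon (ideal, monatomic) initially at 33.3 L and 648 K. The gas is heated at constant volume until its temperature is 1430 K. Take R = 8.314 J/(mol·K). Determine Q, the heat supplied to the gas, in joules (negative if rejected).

P₁ = nRT₁/V₁ = 2.96×8.314×648/33.3 = 479 kPa.
Isochoric: V stays 33.3 L; P/T = const ⇒ T₂ = 1430 K, P₂ = 1060 kPa.
W = 0 (no volume change).
ΔU = nCvΔT = 2.96×12.5×(1430−648) = 28900 J.
Q = ΔU = 28900 J.

28900 J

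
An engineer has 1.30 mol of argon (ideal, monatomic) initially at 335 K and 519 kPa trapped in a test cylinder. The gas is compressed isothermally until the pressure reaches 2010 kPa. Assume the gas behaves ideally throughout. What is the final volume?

1.80 L

V₁ = nRT₁/P₁ = 1.30×8.314×335/519 = 6.98 L.
Isothermal: T stays 335 K; PV = const ⇒ V₂ = 1.80 L, P₂ = 2010 kPa.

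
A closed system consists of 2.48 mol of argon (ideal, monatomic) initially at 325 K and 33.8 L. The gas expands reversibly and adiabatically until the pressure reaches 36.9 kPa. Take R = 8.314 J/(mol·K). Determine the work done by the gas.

4920 J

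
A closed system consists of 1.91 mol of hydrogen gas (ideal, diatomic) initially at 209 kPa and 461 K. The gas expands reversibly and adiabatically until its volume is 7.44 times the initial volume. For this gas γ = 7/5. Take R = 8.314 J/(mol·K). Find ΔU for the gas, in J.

-10100 J

V₁ = nRT₁/P₁ = 1.91×8.314×461/209 = 35.0 L.
Adiabatic: TV^(γ−1) = const ⇒ T₂ = 461×(0.134)^0.400 = 207 K; PV^γ = const ⇒ P₂ = 12.6 kPa.
For an ideal gas ΔU = nCvΔT with Cv = (5/2)R = 20.8 J/(mol·K).
ΔU = 1.91×20.8×(207−461) = -10100 J.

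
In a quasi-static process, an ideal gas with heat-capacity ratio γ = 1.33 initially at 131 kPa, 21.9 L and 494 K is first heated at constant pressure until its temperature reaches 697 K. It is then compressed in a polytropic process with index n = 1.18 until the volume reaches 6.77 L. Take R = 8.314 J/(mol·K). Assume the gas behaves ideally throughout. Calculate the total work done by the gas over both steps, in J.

-5890 J

n = P₁V₁/(RT₁) = 131×21.9/(8.314×494) = 0.699 mol.
Step 1 — Isobaric: P stays 131 kPa; V/T = const ⇒ T₂ = 697 K, V₂ = 30.9 L.
W = PΔV = 131×(30.9−21.9) kPa·L = 1180 J.
ΔU = nCvΔT = 0.699×25.2×(697−494) = 3570 J.
Q = ΔU + W = nCpΔT = 4750 J.
State after step 1: P = 131 kPa, V = 30.9 L, T = 697 K.
Step 2 — Polytropic n=1.18: T₂ = T₁(V₁/V₂)^(n−1) = 697×(4.56)^0.18 = 916 K; P₂ = P₁(V₁/V₂)^n = 786 kPa.
W = (P₁V₁−P₂V₂)/(n−1) = (131×30.9−786×6.77)/0.18 = -7070 J.
ΔU = nCvΔT = 0.699×25.2×(916−697) = 3850 J.
Q = ΔU + W = -3210 J.
Net over both steps: W = -5890 J, Q = 1540 J, ΔU = 7430 J.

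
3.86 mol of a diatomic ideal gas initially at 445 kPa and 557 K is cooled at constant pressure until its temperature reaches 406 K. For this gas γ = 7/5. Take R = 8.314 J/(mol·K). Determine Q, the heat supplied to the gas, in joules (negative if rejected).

-17000 J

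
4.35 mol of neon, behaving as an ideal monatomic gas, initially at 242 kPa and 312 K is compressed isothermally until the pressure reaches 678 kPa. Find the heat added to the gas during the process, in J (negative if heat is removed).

-11600 J

V₁ = nRT₁/P₁ = 4.35×8.314×312/242 = 46.6 L.
Isothermal: T stays 312 K; PV = const ⇒ V₂ = 16.6 L, P₂ = 678 kPa.
ΔU = 0 (ideal gas, T constant).
W = nRT ln(V₂/V₁) = 4.35×8.314×312×ln(0.357) = -11600 J.
Q = ΔU + W = -11600 J.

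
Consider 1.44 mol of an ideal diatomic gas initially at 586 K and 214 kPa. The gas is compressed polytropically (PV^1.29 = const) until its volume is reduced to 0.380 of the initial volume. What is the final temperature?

776 K

V₁ = nRT₁/P₁ = 1.44×8.314×586/214 = 32.8 L.
Polytropic n=1.29: T₂ = T₁(V₁/V₂)^(n−1) = 586×(2.63)^0.29 = 776 K; P₂ = P₁(V₁/V₂)^n = 746 kPa.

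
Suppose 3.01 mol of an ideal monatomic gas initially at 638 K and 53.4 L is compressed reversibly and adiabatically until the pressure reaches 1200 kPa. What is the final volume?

23.2 L

P₁ = nRT₁/V₁ = 3.01×8.314×638/53.4 = 299 kPa.
Adiabatic: T₂/T₁ = (P₂/P₁)^((γ−1)/γ) ⇒ T₂ = 638×(4.01)^0.400 = 1110 K; V₂ = 23.2 L.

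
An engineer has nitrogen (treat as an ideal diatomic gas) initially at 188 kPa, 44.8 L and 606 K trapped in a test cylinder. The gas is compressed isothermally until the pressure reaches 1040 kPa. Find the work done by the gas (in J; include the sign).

n = P₁V₁/(RT₁) = 188×44.8/(8.314×606) = 1.67 mol.
Isothermal: T stays 606 K; PV = const ⇒ V₂ = 8.10 L, P₂ = 1040 kPa.
W = nRT ln(V₂/V₁) = 1.67×8.314×606×ln(0.181) = -14400 J.

-14400 J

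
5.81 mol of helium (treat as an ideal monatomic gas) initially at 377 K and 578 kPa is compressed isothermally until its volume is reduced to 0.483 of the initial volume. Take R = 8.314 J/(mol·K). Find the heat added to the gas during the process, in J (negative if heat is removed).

-13300 J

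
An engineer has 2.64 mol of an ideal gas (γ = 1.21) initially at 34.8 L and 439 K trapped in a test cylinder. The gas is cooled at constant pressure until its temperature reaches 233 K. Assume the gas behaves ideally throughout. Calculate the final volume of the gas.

18.5 L

P₁ = nRT₁/V₁ = 2.64×8.314×439/34.8 = 277 kPa.
Isobaric: P stays 277 kPa; V/T = const ⇒ T₂ = 233 K, V₂ = 18.5 L.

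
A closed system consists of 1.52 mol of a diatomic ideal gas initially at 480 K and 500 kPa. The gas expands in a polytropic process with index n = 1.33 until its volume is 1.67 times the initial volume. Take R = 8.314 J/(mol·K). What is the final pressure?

253 kPa

V₁ = nRT₁/P₁ = 1.52×8.314×480/500 = 12.1 L.
Polytropic n=1.33: T₂ = T₁(V₁/V₂)^(n−1) = 480×(0.599)^0.33 = 405 K; P₂ = P₁(V₁/V₂)^n = 253 kPa.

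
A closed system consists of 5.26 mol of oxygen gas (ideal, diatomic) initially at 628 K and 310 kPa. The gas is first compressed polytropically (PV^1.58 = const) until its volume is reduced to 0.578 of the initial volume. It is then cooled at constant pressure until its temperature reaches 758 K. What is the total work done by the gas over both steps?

V₁ = nRT₁/P₁ = 5.26×8.314×628/310 = 88.6 L.
Step 1 — Polytropic n=1.58: T₂ = T₁(V₁/V₂)^(n−1) = 628×(1.73)^0.58 = 863 K; P₂ = P₁(V₁/V₂)^n = 737 kPa.
W = (P₁V₁−P₂V₂)/(n−1) = (310×88.6−737×51.2)/0.58 = -17700 J.
ΔU = nCvΔT = 5.26×20.8×(863−628) = 25700 J.
Q = ΔU + W = 7980 J.
State after step 1: P = 737 kPa, V = 51.2 L, T = 863 K.
Step 2 — Isobaric: P stays 737 kPa; V/T = const ⇒ T₂ = 758 K, V₂ = 45.0 L.
W = PΔV = 737×(45.0−51.2) kPa·L = -4590 J.
ΔU = nCvΔT = 5.26×20.8×(758−863) = -11500 J.
Q = ΔU + W = nCpΔT = -16100 J.
Net over both steps: W = -22300 J, Q = -8110 J, ΔU = 14200 J.

-22300 J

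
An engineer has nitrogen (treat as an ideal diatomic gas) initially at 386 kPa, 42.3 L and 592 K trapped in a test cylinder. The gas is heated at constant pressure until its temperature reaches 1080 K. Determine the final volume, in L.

Isobaric: P stays 386 kPa; V/T = const ⇒ T₂ = 1080 K, V₂ = 77.2 L.

77.2 L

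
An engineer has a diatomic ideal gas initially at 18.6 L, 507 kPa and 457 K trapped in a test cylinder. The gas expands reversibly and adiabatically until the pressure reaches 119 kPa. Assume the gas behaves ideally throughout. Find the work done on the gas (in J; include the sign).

n = P₁V₁/(RT₁) = 507×18.6/(8.314×457) = 2.48 mol.
Adiabatic: T₂/T₁ = (P₂/P₁)^((γ−1)/γ) ⇒ T₂ = 457×(0.235)^0.286 = 302 K; V₂ = 52.4 L.
ΔU = nCvΔT = 2.48×20.8×(302−457) = -7990 J.
Q = 0 for an adiabatic process, so W = −ΔU = 7990 J.
Work done on the gas = −W_by = -7990 J.

-7990 J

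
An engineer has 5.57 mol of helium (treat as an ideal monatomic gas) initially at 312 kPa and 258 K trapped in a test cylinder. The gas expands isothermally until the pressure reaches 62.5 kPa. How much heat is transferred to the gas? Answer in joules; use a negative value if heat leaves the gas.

19200 J

V₁ = nRT₁/P₁ = 5.57×8.314×258/312 = 38.3 L.
Isothermal: T stays 258 K; PV = const ⇒ V₂ = 191 L, P₂ = 62.5 kPa.
ΔU = 0 (ideal gas, T constant).
W = nRT ln(V₂/V₁) = 5.57×8.314×258×ln(4.99) = 19200 J.
Q = ΔU + W = 19200 J.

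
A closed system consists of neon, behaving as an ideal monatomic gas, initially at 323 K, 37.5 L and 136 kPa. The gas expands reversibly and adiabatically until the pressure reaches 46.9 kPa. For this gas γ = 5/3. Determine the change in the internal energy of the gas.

-2650 J

n = P₁V₁/(RT₁) = 136×37.5/(8.314×323) = 1.90 mol.
Adiabatic: T₂/T₁ = (P₂/P₁)^((γ−1)/γ) ⇒ T₂ = 323×(0.345)^0.400 = 211 K; V₂ = 71.0 L.
For an ideal gas ΔU = nCvΔT with Cv = (3/2)R = 12.5 J/(mol·K).
ΔU = 1.90×12.5×(211−323) = -2650 J.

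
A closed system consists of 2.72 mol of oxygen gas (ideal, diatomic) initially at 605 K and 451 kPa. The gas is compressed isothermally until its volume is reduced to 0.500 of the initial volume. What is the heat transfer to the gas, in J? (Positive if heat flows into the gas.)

-9480 J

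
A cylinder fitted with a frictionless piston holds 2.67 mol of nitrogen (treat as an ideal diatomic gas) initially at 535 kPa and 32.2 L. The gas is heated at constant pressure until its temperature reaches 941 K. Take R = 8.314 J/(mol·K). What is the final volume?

39.0 L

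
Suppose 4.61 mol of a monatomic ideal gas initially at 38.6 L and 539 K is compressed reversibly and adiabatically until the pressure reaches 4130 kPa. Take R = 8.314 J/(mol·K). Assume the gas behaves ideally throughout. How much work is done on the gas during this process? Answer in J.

39200 J

P₁ = nRT₁/V₁ = 4.61×8.314×539/38.6 = 535 kPa.
Adiabatic: T₂/T₁ = (P₂/P₁)^((γ−1)/γ) ⇒ T₂ = 539×(7.72)^0.400 = 1220 K; V₂ = 11.3 L.
ΔU = nCvΔT = 4.61×12.5×(1220−539) = 39200 J.
Q = 0 for an adiabatic process, so W = −ΔU = -39200 J.
Work done on the gas = −W_by = 39200 J.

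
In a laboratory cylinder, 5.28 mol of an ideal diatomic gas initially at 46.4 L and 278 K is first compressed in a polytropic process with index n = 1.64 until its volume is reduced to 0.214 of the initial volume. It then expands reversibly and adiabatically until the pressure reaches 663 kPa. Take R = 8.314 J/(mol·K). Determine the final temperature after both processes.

472 K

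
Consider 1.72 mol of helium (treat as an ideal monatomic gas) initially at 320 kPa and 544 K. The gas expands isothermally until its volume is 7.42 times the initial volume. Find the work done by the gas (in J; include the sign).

15600 J

V₁ = nRT₁/P₁ = 1.72×8.314×544/320 = 24.3 L.
Isothermal: T stays 544 K; PV = const ⇒ V₂ = 180 L, P₂ = 43.1 kPa.
W = nRT ln(V₂/V₁) = 1.72×8.314×544×ln(7.42) = 15600 J.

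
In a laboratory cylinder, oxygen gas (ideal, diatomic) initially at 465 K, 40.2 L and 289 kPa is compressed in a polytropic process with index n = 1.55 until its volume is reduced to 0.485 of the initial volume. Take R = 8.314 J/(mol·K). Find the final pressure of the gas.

Polytropic n=1.55: T₂ = T₁(V₁/V₂)^(n−1) = 465×(2.06)^0.55 = 692 K; P₂ = P₁(V₁/V₂)^n = 887 kPa.

887 kPa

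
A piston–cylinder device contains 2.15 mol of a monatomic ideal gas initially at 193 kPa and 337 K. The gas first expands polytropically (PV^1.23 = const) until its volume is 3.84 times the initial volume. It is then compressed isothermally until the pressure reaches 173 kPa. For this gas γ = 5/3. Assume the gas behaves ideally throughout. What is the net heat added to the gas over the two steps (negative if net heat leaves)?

V₁ = nRT₁/P₁ = 2.15×8.314×337/193 = 31.2 L.
Step 1 — Polytropic n=1.23: T₂ = T₁(V₁/V₂)^(n−1) = 337×(0.260)^0.23 = 247 K; P₂ = P₁(V₁/V₂)^n = 36.9 kPa.
W = (P₁V₁−P₂V₂)/(n−1) = (193×31.2−36.9×120)/0.23 = 6970 J.
ΔU = nCvΔT = 2.15×12.5×(247−337) = -2400 J.
Q = ΔU + W = 4570 J.
State after step 1: P = 36.9 kPa, V = 120 L, T = 247 K.
Step 2 — Isothermal: T stays 247 K; PV = const ⇒ V₂ = 25.6 L, P₂ = 173 kPa.
ΔU = 0 (ideal gas, T constant).
W = nRT ln(V₂/V₁) = 2.15×8.314×247×ln(0.213) = -6830 J.
Q = ΔU + W = -6830 J.
Net over both steps: W = 139 J, Q = -2270 J, ΔU = -2400 J.

-2270 J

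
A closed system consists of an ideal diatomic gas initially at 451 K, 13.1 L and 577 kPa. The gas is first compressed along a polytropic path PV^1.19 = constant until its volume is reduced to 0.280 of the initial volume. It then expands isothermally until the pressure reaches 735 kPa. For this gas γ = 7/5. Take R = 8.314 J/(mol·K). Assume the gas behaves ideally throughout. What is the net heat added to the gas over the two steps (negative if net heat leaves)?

n = P₁V₁/(RT₁) = 577×13.1/(8.314×451) = 2.02 mol.
Step 1 — Polytropic n=1.19: T₂ = T₁(V₁/V₂)^(n−1) = 451×(3.57)^0.19 = 574 K; P₂ = P₁(V₁/V₂)^n = 2620 kPa.
W = (P₁V₁−P₂V₂)/(n−1) = (577×13.1−2620×3.67)/0.19 = -10900 J.
ΔU = nCvΔT = 2.02×20.8×(574−451) = 5170 J.
Q = ΔU + W = -5710 J.
State after step 1: P = 2620 kPa, V = 3.67 L, T = 574 K.
Step 2 — Isothermal: T stays 574 K; PV = const ⇒ V₂ = 13.1 L, P₂ = 735 kPa.
ΔU = 0 (ideal gas, T constant).
W = nRT ln(V₂/V₁) = 2.02×8.314×574×ln(3.57) = 12300 J.
Q = ΔU + W = 12300 J.
Net over both steps: W = 1370 J, Q = 6540 J, ΔU = 5170 J.

6540 J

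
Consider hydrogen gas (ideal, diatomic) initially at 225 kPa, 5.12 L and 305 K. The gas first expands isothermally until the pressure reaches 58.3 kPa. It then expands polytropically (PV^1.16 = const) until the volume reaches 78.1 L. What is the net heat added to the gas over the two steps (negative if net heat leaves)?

2410 J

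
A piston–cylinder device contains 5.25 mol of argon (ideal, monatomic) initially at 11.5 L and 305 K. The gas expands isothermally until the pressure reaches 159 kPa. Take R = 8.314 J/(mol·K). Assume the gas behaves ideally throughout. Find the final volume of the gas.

P₁ = nRT₁/V₁ = 5.25×8.314×305/11.5 = 1160 kPa.
Isothermal: T stays 305 K; PV = const ⇒ V₂ = 83.7 L, P₂ = 159 kPa.

83.7 L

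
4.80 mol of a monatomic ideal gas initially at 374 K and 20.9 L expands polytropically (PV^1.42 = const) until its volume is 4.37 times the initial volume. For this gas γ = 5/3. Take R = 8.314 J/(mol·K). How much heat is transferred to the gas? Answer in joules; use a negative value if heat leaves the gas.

P₁ = nRT₁/V₁ = 4.80×8.314×374/20.9 = 714 kPa.
Polytropic n=1.42: T₂ = T₁(V₁/V₂)^(n−1) = 374×(0.229)^0.42 = 201 K; P₂ = P₁(V₁/V₂)^n = 88.0 kPa.
W = (P₁V₁−P₂V₂)/(n−1) = (714×20.9−88.0×91.3)/0.42 = 16400 J.
ΔU = nCvΔT = 4.80×12.5×(201−374) = -10300 J.
Q = ΔU + W = 6070 J.

6070 J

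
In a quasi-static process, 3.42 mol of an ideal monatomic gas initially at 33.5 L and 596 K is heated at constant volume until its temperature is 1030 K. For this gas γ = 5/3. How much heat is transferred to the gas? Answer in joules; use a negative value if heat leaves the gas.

P₁ = nRT₁/V₁ = 3.42×8.314×596/33.5 = 506 kPa.
Isochoric: V stays 33.5 L; P/T = const ⇒ T₂ = 1030 K, P₂ = 874 kPa.
W = 0 (no volume change).
ΔU = nCvΔT = 3.42×12.5×(1030−596) = 18500 J.
Q = ΔU = 18500 J.

18500 J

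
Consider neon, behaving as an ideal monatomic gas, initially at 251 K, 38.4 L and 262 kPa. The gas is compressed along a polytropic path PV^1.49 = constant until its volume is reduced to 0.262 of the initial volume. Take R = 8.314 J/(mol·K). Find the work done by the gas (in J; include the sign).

-19000 J

n = P₁V₁/(RT₁) = 262×38.4/(8.314×251) = 4.82 mol.
Polytropic n=1.49: T₂ = T₁(V₁/V₂)^(n−1) = 251×(3.82)^0.49 = 484 K; P₂ = P₁(V₁/V₂)^n = 1930 kPa.
W = (P₁V₁−P₂V₂)/(n−1) = (262×38.4−1930×10.1)/0.49 = -19000 J.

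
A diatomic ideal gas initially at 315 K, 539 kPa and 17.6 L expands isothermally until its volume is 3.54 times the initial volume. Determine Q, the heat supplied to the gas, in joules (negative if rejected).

12000 J

n = P₁V₁/(RT₁) = 539×17.6/(8.314×315) = 3.62 mol.
Isothermal: T stays 315 K; PV = const ⇒ V₂ = 62.3 L, P₂ = 152 kPa.
ΔU = 0 (ideal gas, T constant).
W = nRT ln(V₂/V₁) = 3.62×8.314×315×ln(3.54) = 12000 J.
Q = ΔU + W = 12000 J.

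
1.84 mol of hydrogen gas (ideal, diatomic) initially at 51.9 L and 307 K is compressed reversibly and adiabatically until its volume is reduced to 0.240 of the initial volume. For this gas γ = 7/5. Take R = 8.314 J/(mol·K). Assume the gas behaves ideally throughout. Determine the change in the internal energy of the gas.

P₁ = nRT₁/V₁ = 1.84×8.314×307/51.9 = 90.5 kPa.
Adiabatic: TV^(γ−1) = const ⇒ T₂ = 307×(4.17)^0.400 = 543 K; PV^γ = const ⇒ P₂ = 667 kPa.
For an ideal gas ΔU = nCvΔT with Cv = (5/2)R = 20.8 J/(mol·K).
ΔU = 1.84×20.8×(543−307) = 9040 J.

9040 J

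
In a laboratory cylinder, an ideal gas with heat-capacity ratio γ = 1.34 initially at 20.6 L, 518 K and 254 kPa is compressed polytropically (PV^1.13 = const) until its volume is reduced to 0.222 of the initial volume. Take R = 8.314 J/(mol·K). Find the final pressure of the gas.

1390 kPa

Polytropic n=1.13: T₂ = T₁(V₁/V₂)^(n−1) = 518×(4.50)^0.13 = 630 K; P₂ = P₁(V₁/V₂)^n = 1390 kPa.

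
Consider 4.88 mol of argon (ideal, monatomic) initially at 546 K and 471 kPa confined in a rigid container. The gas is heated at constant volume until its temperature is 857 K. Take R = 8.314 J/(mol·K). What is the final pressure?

739 kPa

V₁ = nRT₁/P₁ = 4.88×8.314×546/471 = 47.0 L.
Isochoric: V stays 47.0 L; P/T = const ⇒ T₂ = 857 K, P₂ = 739 kPa.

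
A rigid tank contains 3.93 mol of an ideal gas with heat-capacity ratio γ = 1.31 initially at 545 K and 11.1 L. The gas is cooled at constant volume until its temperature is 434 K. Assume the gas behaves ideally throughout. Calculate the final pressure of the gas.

P₁ = nRT₁/V₁ = 3.93×8.314×545/11.1 = 1600 kPa.
Isochoric: V stays 11.1 L; P/T = const ⇒ T₂ = 434 K, P₂ = 1280 kPa.

1280 kPa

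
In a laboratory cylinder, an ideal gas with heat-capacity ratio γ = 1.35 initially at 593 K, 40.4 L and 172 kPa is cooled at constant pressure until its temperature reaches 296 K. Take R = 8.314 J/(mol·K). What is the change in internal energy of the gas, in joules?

-9940 J

n = P₁V₁/(RT₁) = 172×40.4/(8.314×593) = 1.41 mol.
Isobaric: P stays 172 kPa; V/T = const ⇒ T₂ = 296 K, V₂ = 20.2 L.
For an ideal gas ΔU = nCvΔT with Cv = R/(γ−1) = 23.8 J/(mol·K).
ΔU = 1.41×23.8×(296−593) = -9940 J.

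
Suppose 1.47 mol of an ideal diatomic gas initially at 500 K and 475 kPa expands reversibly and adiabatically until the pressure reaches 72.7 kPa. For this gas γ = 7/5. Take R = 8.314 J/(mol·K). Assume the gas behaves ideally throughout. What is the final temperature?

292 K

V₁ = nRT₁/P₁ = 1.47×8.314×500/475 = 12.9 L.
Adiabatic: T₂/T₁ = (P₂/P₁)^((γ−1)/γ) ⇒ T₂ = 500×(0.153)^0.286 = 292 K; V₂ = 49.2 L.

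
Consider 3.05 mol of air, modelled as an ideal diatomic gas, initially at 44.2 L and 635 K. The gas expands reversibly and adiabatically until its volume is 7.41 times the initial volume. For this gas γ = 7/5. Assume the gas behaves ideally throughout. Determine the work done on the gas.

-22200 J

P₁ = nRT₁/V₁ = 3.05×8.314×635/44.2 = 364 kPa.
Adiabatic: TV^(γ−1) = const ⇒ T₂ = 635×(0.135)^0.400 = 285 K; PV^γ = const ⇒ P₂ = 22.1 kPa.
ΔU = nCvΔT = 3.05×20.8×(285−635) = -22200 J.
Q = 0 for an adiabatic process, so W = −ΔU = 22200 J.
Work done on the gas = −W_by = -22200 J.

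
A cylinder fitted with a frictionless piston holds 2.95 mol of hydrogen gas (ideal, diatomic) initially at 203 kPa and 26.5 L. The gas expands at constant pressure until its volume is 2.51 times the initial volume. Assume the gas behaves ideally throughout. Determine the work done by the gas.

8120 J

T₁ = P₁V₁/(nR) = 203×26.5/(2.95×8.314) = 219 K.
Isobaric: P stays 203 kPa; V/T = const ⇒ T₂ = 551 K, V₂ = 66.5 L.
W = PΔV = 203×(66.5−26.5) kPa·L = 8120 J.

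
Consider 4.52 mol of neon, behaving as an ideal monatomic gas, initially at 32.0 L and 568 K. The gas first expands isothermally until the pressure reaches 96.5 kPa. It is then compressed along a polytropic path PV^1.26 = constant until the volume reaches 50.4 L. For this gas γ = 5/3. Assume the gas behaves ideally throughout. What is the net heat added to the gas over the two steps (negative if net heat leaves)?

P₁ = nRT₁/V₁ = 4.52×8.314×568/32.0 = 667 kPa.
Step 1 — Isothermal: T stays 568 K; PV = const ⇒ V₂ = 221 L, P₂ = 96.5 kPa.
ΔU = 0 (ideal gas, T constant).
W = nRT ln(V₂/V₁) = 4.52×8.314×568×ln(6.91) = 41300 J.
Q = ΔU + W = 41300 J.
State after step 1: P = 96.5 kPa, V = 221 L, T = 568 K.
Step 2 — Polytropic n=1.26: T₂ = T₁(V₁/V₂)^(n−1) = 568×(4.39)^0.26 = 834 K; P₂ = P₁(V₁/V₂)^n = 622 kPa.
W = (P₁V₁−P₂V₂)/(n−1) = (96.5×221−622×50.4)/0.26 = -38500 J.
ΔU = nCvΔT = 4.52×12.5×(834−568) = 15000 J.
Q = ΔU + W = -23500 J.
Net over both steps: W = 2770 J, Q = 17800 J, ΔU = 15000 J.

17800 J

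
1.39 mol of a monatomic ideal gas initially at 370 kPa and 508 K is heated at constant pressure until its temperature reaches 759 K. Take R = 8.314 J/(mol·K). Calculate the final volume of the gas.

V₁ = nRT₁/P₁ = 1.39×8.314×508/370 = 15.9 L.
Isobaric: P stays 370 kPa; V/T = const ⇒ T₂ = 759 K, V₂ = 23.7 L.

23.7 L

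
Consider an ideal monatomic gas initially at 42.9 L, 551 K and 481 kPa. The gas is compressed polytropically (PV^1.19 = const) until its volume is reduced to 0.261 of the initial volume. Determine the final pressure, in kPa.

Polytropic n=1.19: T₂ = T₁(V₁/V₂)^(n−1) = 551×(3.83)^0.19 = 711 K; P₂ = P₁(V₁/V₂)^n = 2380 kPa.

2380 kPa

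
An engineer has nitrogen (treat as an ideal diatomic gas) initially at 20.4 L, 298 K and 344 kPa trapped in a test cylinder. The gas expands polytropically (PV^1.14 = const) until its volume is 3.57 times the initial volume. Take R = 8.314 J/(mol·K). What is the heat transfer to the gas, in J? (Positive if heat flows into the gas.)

5320 J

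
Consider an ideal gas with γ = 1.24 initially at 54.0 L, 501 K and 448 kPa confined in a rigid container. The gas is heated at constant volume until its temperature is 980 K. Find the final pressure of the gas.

876 kPa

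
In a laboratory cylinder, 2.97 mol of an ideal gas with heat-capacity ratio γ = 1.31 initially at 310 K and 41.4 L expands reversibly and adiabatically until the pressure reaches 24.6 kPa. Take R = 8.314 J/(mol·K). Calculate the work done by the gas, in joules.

9370 J

P₁ = nRT₁/V₁ = 2.97×8.314×310/41.4 = 185 kPa.
Adiabatic: T₂/T₁ = (P₂/P₁)^((γ−1)/γ) ⇒ T₂ = 310×(0.133)^0.237 = 192 K; V₂ = 193 L.
ΔU = nCvΔT = 2.97×26.8×(192−310) = -9370 J.
Q = 0 for an adiabatic process, so W = −ΔU = 9370 J.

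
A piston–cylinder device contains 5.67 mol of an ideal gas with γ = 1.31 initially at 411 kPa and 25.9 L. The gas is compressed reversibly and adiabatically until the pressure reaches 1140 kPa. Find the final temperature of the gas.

287 K

T₁ = P₁V₁/(nR) = 411×25.9/(5.67×8.314) = 226 K.
Adiabatic: T₂/T₁ = (P₂/P₁)^((γ−1)/γ) ⇒ T₂ = 226×(2.77)^0.237 = 287 K; V₂ = 11.9 L.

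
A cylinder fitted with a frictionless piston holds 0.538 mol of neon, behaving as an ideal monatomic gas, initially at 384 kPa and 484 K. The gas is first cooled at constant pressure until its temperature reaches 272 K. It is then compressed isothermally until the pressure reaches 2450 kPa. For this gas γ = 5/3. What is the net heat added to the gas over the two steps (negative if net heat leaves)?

V₁ = nRT₁/P₁ = 0.538×8.314×484/384 = 5.64 L.
Step 1 — Isobaric: P stays 384 kPa; V/T = const ⇒ T₂ = 272 K, V₂ = 3.17 L.
W = PΔV = 384×(3.17−5.64) kPa·L = -948 J.
ΔU = nCvΔT = 0.538×12.5×(272−484) = -1420 J.
Q = ΔU + W = nCpΔT = -2370 J.
State after step 1: P = 384 kPa, V = 3.17 L, T = 272 K.
Step 2 — Isothermal: T stays 272 K; PV = const ⇒ V₂ = 0.497 L, P₂ = 2450 kPa.
ΔU = 0 (ideal gas, T constant).
W = nRT ln(V₂/V₁) = 0.538×8.314×272×ln(0.157) = -2250 J.
Q = ΔU + W = -2250 J.
Net over both steps: W = -3200 J, Q = -4630 J, ΔU = -1420 J.

-4630 J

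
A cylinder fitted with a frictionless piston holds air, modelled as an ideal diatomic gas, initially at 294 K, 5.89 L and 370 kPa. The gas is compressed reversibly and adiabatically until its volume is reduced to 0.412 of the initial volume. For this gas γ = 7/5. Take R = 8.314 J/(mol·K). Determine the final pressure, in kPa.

1280 kPa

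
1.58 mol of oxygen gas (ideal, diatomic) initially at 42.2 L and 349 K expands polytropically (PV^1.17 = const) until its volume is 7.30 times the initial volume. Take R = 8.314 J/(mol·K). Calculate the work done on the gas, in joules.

-7730 J

P₁ = nRT₁/V₁ = 1.58×8.314×349/42.2 = 109 kPa.
Polytropic n=1.17: T₂ = T₁(V₁/V₂)^(n−1) = 349×(0.137)^0.17 = 249 K; P₂ = P₁(V₁/V₂)^n = 10.6 kPa.
W = (P₁V₁−P₂V₂)/(n−1) = (109×42.2−10.6×308)/0.17 = 7730 J.
Work done on the gas = −W_by = -7730 J.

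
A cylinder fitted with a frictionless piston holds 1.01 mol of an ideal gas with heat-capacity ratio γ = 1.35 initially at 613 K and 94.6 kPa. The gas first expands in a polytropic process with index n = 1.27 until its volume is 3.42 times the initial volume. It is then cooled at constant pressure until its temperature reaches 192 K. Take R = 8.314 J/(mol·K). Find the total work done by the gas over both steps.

3310 J

V₁ = nRT₁/P₁ = 1.01×8.314×613/94.6 = 54.4 L.
Step 1 — Polytropic n=1.27: T₂ = T₁(V₁/V₂)^(n−1) = 613×(0.292)^0.27 = 440 K; P₂ = P₁(V₁/V₂)^n = 19.8 kPa.
W = (P₁V₁−P₂V₂)/(n−1) = (94.6×54.4−19.8×186)/0.27 = 5390 J.
ΔU = nCvΔT = 1.01×23.8×(440−613) = -4150 J.
Q = ΔU + W = 1230 J.
State after step 1: P = 19.8 kPa, V = 186 L, T = 440 K.
Step 2 — Isobaric: P stays 19.8 kPa; V/T = const ⇒ T₂ = 192 K, V₂ = 81.2 L.
W = PΔV = 19.8×(81.2−186) kPa·L = -2080 J.
ΔU = nCvΔT = 1.01×23.8×(192−440) = -5950 J.
Q = ΔU + W = nCpΔT = -8030 J.
Net over both steps: W = 3310 J, Q = -6800 J, ΔU = -10100 J.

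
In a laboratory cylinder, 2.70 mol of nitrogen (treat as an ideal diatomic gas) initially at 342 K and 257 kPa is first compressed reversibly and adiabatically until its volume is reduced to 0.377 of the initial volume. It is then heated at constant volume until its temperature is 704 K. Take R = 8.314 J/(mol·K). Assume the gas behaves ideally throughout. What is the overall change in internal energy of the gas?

V₁ = nRT₁/P₁ = 2.70×8.314×342/257 = 29.9 L.
Step 1 — Adiabatic: TV^(γ−1) = const ⇒ T₂ = 342×(2.65)^0.400 = 505 K; PV^γ = const ⇒ P₂ = 1010 kPa.
ΔU = nCvΔT = 2.70×20.8×(505−342) = 9160 J.
Q = 0 for an adiabatic process, so W = −ΔU = -9160 J.
State after step 1: P = 1010 kPa, V = 11.3 L, T = 505 K.
Step 2 — Isochoric: V stays 11.3 L; P/T = const ⇒ T₂ = 704 K, P₂ = 1400 kPa.
W = 0 (no volume change).
ΔU = nCvΔT = 2.70×20.8×(704−505) = 11200 J.
Q = ΔU = 11200 J.
Net over both steps: W = -9160 J, Q = 11200 J, ΔU = 20300 J.

20300 J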